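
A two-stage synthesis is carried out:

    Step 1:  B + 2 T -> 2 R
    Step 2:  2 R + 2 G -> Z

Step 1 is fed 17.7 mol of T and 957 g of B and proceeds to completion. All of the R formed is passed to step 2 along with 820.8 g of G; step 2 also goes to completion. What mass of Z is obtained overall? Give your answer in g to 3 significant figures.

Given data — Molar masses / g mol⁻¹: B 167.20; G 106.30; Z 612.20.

2360 g

Step 1:
n(T) = 17.70 mol
n(B) = 957.0 / 167.20 = 5.724 mol
n/ν for T = 17.70/2 = 8.850
n/ν for B = 5.724/1 = 5.724
Smallest n/ν is B → limiting reagent.
n(R) produced = (2/1) × 5.724 = 11.45 mol
Step 2:
n(R) available = 11.45 mol
n(G) = 820.8 / 106.30 = 7.722 mol
n/ν for R = 11.45/2 = 5.725
n/ν for G = 7.722/2 = 3.861
Smallest n/ν is G → limiting reagent.
n(Z) = (1/2) × 7.722 = 3.861 mol
mass = 3.861 × 612.20 = 2364 g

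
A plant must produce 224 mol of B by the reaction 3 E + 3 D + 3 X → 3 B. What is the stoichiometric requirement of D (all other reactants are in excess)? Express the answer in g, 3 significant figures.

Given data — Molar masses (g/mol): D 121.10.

27100 g

n(B) = 224.0 mol
n(D) = (3/3) × 224.0 = 224.0 mol
mass = 224.0 × 121.10 = 27130 g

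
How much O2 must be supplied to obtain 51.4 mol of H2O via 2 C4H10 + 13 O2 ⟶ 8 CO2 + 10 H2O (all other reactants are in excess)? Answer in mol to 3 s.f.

n(H2O) = 51.40 mol
n(O2) = (13/10) × 51.40 = 66.82 mol

66.8 mol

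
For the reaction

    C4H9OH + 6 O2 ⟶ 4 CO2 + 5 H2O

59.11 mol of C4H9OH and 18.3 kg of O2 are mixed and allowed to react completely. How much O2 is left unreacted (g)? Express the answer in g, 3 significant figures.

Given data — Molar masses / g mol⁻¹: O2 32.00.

6950 g

n(C4H9OH) = 59.11 mol
n(O2) = 18.30×1000 / 32.00 = 571.9 mol
n/ν → C4H9OH: 59.11, O2: 95.32; C4H9OH is limiting.
O2 consumed = (6/1) × 59.11 = 354.7 mol
O2 remaining = 571.9 − 354.7 = 217.2 mol
mass = 217.2 × 32.00 = 6950 g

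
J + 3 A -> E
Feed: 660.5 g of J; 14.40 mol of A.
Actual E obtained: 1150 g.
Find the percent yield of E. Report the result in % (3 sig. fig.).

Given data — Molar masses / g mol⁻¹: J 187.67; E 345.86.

94.5 %

n(J) = 660.5 / 187.67 = 3.519 mol
n(A) = 14.40 mol
n/ν for J = 3.519/1 = 3.519
n/ν for A = 14.40/3 = 4.800
Smallest n/ν is J → limiting reagent.
theoretical n(E) = (1/1) × 3.519 = 3.519 mol → 1217 g
% yield = 1150 / 1217 × 100 = 94.49 %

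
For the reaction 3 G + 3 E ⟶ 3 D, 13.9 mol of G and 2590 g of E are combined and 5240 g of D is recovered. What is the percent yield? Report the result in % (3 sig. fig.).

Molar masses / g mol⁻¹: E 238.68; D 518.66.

93.1 %

n(G) = 13.90 mol
n(E) = 2590 / 238.68 = 10.85 mol
n/ν for G = 13.90/3 = 4.633
n/ν for E = 10.85/3 = 3.617
Smallest n/ν is E → limiting reagent.
theoretical n(D) = (3/3) × 10.85 = 10.85 mol → 5627 g
% yield = 5240 / 5627 × 100 = 93.12 %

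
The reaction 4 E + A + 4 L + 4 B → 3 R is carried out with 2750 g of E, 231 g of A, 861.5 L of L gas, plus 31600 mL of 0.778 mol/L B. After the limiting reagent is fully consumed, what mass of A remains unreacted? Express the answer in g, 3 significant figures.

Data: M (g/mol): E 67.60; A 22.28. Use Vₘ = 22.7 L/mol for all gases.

n(E) = 2750 / 67.60 = 40.68 mol
n(A) = 231.0 / 22.28 = 10.37 mol
n(L) = 861.5 / 22.7 = 37.95 mol
n(B) = 0.778 × 31600/1000 = 24.58 mol
n/ν for E = 40.68/4 = 10.17
n/ν for A = 10.37/1 = 10.37
n/ν for L = 37.95/4 = 9.488
n/ν for B = 24.58/4 = 6.145
Smallest n/ν is B → limiting reagent.
A consumed = (1/4) × 24.58 = 6.145 mol
A remaining = 10.37 − 6.145 = 4.225 mol
mass = 4.225 × 22.28 = 94.13 g

94.1 g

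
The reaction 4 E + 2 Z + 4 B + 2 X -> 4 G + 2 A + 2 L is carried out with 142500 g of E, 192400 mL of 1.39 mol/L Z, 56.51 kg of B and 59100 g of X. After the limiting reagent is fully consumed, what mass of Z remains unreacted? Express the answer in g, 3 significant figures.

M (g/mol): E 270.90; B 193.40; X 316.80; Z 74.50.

n(E) = 142500 / 270.90 = 526.0 mol
n(Z) = 1.39 × 192400/1000 = 267.4 mol
n(B) = 56.51×1000 / 193.40 = 292.2 mol
n(X) = 59100 / 316.80 = 186.6 mol
n/ν for E = 526.0/4 = 131.5
n/ν for Z = 267.4/2 = 133.7
n/ν for B = 292.2/4 = 73.05
n/ν for X = 186.6/2 = 93.30
Smallest n/ν is B → limiting reagent.
Z consumed = (2/4) × 292.2 = 146.1 mol
Z remaining = 267.4 − 146.1 = 121.3 mol
mass = 121.3 × 74.50 = 9037 g

9040 g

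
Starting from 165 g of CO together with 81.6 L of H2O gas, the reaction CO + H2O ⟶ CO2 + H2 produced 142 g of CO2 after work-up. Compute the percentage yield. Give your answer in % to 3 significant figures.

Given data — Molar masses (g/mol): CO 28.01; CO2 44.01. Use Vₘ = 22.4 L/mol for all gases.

n(CO) = 165.0 / 28.01 = 5.891 mol
n(H2O) = 81.60 / 22.4 = 3.643 mol
n/ν → CO: 5.891, H2O: 3.643; H2O is limiting.
theoretical n(CO2) = (1/1) × 3.643 = 3.643 mol → 160.3 g
% yield = 142 / 160.3 × 100 = 88.58 %

88.6 %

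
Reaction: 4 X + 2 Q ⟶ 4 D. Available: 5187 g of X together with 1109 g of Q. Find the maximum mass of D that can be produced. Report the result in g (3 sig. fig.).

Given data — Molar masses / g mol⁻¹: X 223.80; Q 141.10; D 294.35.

n(X) = 5187 / 223.80 = 23.18 mol
n(Q) = 1109 / 141.10 = 7.860 mol
n/ν → X: 5.795, Q: 3.930; Q is limiting.
n(D) = (4/2) × 7.860 = 15.72 mol
mass = 15.72 × 294.35 = 4627 g

4630 g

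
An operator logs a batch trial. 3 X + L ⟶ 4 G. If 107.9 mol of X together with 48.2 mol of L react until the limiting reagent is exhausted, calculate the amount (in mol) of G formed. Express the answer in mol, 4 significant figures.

143.9 mol

n(X) = 107.9 mol
n(L) = 48.20 mol
n/ν → X: 35.97, L: 48.20; X is limiting.
n(G) = (4/3) × 107.9 = 143.9 mol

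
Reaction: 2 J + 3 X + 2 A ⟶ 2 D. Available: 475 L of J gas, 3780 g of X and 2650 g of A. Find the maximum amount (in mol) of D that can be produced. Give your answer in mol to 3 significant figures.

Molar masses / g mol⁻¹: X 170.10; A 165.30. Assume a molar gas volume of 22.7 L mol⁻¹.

14.8 mol

n(J) = 475.0 / 22.7 = 20.93 mol
n(X) = 3780 / 170.10 = 22.22 mol
n(A) = 2650 / 165.30 = 16.03 mol
n/ν for J = 20.93/2 = 10.47
n/ν for X = 22.22/3 = 7.407
n/ν for A = 16.03/2 = 8.015
Smallest n/ν is X → limiting reagent.
n(D) = (2/3) × 22.22 = 14.81 mol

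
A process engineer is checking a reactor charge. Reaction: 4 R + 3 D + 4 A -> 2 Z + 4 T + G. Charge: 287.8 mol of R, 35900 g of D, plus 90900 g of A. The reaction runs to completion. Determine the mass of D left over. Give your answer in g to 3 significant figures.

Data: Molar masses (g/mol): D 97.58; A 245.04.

14800 g

n(R) = 287.8 mol
n(D) = 35900 / 97.58 = 367.9 mol
n(A) = 90900 / 245.04 = 371.0 mol
n/ν for R = 287.8/4 = 71.95
n/ν for D = 367.9/3 = 122.6
n/ν for A = 371.0/4 = 92.75
Smallest n/ν is R → limiting reagent.
D consumed = (3/4) × 287.8 = 215.9 mol
D remaining = 367.9 − 215.9 = 152.0 mol
mass = 152.0 × 97.58 = 14830 g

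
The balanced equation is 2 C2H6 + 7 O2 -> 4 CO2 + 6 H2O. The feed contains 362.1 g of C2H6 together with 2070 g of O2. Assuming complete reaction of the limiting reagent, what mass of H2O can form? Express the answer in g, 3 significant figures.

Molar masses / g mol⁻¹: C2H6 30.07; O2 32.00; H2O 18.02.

651 g

n(C2H6) = 362.1 / 30.07 = 12.04 mol
n(O2) = 2070 / 32.00 = 64.69 mol
n/ν for C2H6 = 12.04/2 = 6.020
n/ν for O2 = 64.69/7 = 9.241
Smallest n/ν is C2H6 → limiting reagent.
n(H2O) = (6/2) × 12.04 = 36.12 mol
mass = 36.12 × 18.02 = 650.9 g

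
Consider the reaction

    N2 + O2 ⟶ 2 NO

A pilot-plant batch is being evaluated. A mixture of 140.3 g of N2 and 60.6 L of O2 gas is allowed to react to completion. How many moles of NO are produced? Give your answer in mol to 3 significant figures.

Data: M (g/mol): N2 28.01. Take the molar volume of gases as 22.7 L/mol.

5.34 mol

n(N2) = 140.3 / 28.01 = 5.009 mol
n(O2) = 60.60 / 22.7 = 2.670 mol
n/ν → N2: 5.009, O2: 2.670; O2 is limiting.
n(NO) = (2/1) × 2.670 = 5.340 mol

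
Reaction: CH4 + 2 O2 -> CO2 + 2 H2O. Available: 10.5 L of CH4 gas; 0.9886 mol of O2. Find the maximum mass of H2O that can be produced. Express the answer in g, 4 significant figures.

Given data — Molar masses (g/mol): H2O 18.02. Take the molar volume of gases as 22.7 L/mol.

n(CH4) = 10.50 / 22.7 = 0.4626 mol
n(O2) = 0.9886 mol
n/ν for CH4 = 0.4626/1 = 0.4626
n/ν for O2 = 0.9886/2 = 0.4943
Smallest n/ν is CH4 → limiting reagent.
n(H2O) = (2/1) × 0.4626 = 0.9252 mol
mass = 0.9252 × 18.02 = 16.67 g

16.67 g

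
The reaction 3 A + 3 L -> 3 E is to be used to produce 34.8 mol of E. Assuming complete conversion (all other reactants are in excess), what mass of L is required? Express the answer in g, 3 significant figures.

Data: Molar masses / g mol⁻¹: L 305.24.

10600 g

n(E) = 34.80 mol
n(L) = (3/3) × 34.80 = 34.80 mol
mass = 34.80 × 305.24 = 10620 g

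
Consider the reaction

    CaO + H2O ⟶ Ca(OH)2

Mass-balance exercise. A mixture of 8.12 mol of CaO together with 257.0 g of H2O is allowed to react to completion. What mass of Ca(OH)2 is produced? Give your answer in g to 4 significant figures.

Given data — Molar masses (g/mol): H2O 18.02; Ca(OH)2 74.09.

n(CaO) = 8.120 mol
n(H2O) = 257.0 / 18.02 = 14.26 mol
n/ν for CaO = 8.120/1 = 8.120
n/ν for H2O = 14.26/1 = 14.26
Smallest n/ν is CaO → limiting reagent.
n(Ca(OH)2) = (1/1) × 8.120 = 8.120 mol
mass = 8.120 × 74.09 = 601.6 g

601.6 g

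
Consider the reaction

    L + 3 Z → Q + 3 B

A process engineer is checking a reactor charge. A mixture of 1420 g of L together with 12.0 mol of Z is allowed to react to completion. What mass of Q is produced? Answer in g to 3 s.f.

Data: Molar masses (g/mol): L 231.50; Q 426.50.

1710 g

n(L) = 1420 / 231.50 = 6.134 mol
n(Z) = 12.00 mol
n/ν for L = 6.134/1 = 6.134
n/ν for Z = 12.00/3 = 4.000
Smallest n/ν is Z → limiting reagent.
n(Q) = (1/3) × 12.00 = 4.000 mol
mass = 4.000 × 426.50 = 1706 g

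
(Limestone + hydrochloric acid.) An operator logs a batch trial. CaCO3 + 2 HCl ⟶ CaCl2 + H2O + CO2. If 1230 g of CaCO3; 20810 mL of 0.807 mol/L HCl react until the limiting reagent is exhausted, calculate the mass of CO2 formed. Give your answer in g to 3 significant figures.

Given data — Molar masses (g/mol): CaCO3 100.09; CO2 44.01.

370 g

n(CaCO3) = 1230 / 100.09 = 12.29 mol
n(HCl) = 0.807 × 20810/1000 = 16.79 mol
n/ν → CaCO3: 12.29, HCl: 8.395; HCl is limiting.
n(CO2) = (1/2) × 16.79 = 8.395 mol
mass = 8.395 × 44.01 = 369.5 g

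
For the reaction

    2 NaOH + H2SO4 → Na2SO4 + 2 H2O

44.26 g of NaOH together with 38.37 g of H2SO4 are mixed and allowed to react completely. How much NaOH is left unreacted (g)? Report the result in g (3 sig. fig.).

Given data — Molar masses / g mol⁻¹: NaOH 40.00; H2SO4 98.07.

n(NaOH) = 44.26 / 40.00 = 1.107 mol
n(H2SO4) = 38.37 / 98.07 = 0.3913 mol
n/ν for NaOH = 1.107/2 = 0.5535
n/ν for H2SO4 = 0.3913/1 = 0.3913
Smallest n/ν is H2SO4 → limiting reagent.
NaOH consumed = (2/1) × 0.3913 = 0.7826 mol
NaOH remaining = 1.107 − 0.7826 = 0.3244 mol
mass = 0.3244 × 40.00 = 12.98 g

13.0 g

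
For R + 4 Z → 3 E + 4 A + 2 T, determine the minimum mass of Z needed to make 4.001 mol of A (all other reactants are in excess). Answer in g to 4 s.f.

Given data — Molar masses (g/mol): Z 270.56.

n(A) = 4.001 mol
n(Z) = (4/4) × 4.001 = 4.001 mol
mass = 4.001 × 270.56 = 1083 g

1083 g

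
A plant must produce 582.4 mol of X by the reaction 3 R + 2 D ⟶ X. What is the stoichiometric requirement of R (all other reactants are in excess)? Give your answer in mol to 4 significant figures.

1747 mol

n(X) = 582.4 mol
n(R) = (3/1) × 582.4 = 1747 mol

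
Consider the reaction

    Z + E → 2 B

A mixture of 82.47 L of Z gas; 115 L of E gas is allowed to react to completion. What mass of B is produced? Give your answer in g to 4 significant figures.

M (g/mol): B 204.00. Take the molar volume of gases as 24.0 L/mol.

n(Z) = 82.47 / 24.0 = 3.436 mol
n(E) = 115.0 / 24.0 = 4.792 mol
n/ν for Z = 3.436/1 = 3.436
n/ν for E = 4.792/1 = 4.792
Smallest n/ν is Z → limiting reagent.
n(B) = (2/1) × 3.436 = 6.872 mol
mass = 6.872 × 204.00 = 1402 g

1402 g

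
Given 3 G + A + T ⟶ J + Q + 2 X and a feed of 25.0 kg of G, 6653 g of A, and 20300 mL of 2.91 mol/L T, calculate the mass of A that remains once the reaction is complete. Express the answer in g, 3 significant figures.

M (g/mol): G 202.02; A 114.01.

n(G) = 25.00×1000 / 202.02 = 123.8 mol
n(A) = 6653 / 114.01 = 58.35 mol
n(T) = 2.91 × 20300/1000 = 59.07 mol
n/ν → G: 41.27, A: 58.35, T: 59.07; G is limiting.
A consumed = (1/3) × 123.8 = 41.27 mol
A remaining = 58.35 − 41.27 = 17.08 mol
mass = 17.08 × 114.01 = 1947 g

1950 g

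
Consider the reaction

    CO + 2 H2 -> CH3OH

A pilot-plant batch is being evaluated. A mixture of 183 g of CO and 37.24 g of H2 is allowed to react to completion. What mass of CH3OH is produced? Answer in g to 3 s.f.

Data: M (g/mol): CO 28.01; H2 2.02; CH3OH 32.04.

n(CO) = 183.0 / 28.01 = 6.533 mol
n(H2) = 37.24 / 2.02 = 18.44 mol
n/ν → CO: 6.533, H2: 9.220; CO is limiting.
n(CH3OH) = (1/1) × 6.533 = 6.533 mol
mass = 6.533 × 32.04 = 209.3 g

209 g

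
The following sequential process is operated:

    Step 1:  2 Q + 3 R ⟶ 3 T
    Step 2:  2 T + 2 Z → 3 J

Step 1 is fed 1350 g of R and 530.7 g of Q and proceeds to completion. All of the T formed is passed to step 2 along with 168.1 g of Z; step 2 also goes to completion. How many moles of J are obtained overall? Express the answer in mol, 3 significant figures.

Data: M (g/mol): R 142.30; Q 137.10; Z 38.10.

Step 1:
n(R) = 1350 / 142.30 = 9.487 mol
n(Q) = 530.7 / 137.10 = 3.871 mol
n/ν for R = 9.487/3 = 3.162
n/ν for Q = 3.871/2 = 1.936
Smallest n/ν is Q → limiting reagent.
n(T) produced = (3/2) × 3.871 = 5.807 mol
Step 2:
n(T) available = 5.807 mol
n(Z) = 168.1 / 38.10 = 4.412 mol
n/ν for T = 5.807/2 = 2.904
n/ν for Z = 4.412/2 = 2.206
Smallest n/ν is Z → limiting reagent.
n(J) = (3/2) × 4.412 = 6.618 mol

6.62 mol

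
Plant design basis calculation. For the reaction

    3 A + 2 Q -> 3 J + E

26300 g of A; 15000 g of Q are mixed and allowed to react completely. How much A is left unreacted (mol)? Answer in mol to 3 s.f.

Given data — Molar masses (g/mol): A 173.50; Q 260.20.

65.1 mol

n(A) = 26300 / 173.50 = 151.6 mol
n(Q) = 15000 / 260.20 = 57.65 mol
n/ν for A = 151.6/3 = 50.53
n/ν for Q = 57.65/2 = 28.83
Smallest n/ν is Q → limiting reagent.
A consumed = (3/2) × 57.65 = 86.48 mol
A remaining = 151.6 − 86.48 = 65.12 mol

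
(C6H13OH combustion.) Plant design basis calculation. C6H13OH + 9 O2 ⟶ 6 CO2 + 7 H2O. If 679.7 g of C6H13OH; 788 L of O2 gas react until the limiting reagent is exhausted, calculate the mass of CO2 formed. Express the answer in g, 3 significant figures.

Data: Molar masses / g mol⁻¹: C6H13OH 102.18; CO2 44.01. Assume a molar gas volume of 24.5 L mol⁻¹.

n(C6H13OH) = 679.7 / 102.18 = 6.652 mol
n(O2) = 788.0 / 24.5 = 32.16 mol
n/ν → C6H13OH: 6.652, O2: 3.573; O2 is limiting.
n(CO2) = (6/9) × 32.16 = 21.44 mol
mass = 21.44 × 44.01 = 943.6 g

944 g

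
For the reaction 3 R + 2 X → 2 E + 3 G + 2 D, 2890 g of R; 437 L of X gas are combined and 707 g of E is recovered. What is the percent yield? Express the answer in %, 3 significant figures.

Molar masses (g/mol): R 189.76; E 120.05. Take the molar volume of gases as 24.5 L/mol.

n(R) = 2890 / 189.76 = 15.23 mol
n(X) = 437.0 / 24.5 = 17.84 mol
n/ν for R = 15.23/3 = 5.077
n/ν for X = 17.84/2 = 8.920
Smallest n/ν is R → limiting reagent.
theoretical n(E) = (2/3) × 15.23 = 10.15 mol → 1219 g
% yield = 707 / 1219 × 100 = 58.00 %

58.0 %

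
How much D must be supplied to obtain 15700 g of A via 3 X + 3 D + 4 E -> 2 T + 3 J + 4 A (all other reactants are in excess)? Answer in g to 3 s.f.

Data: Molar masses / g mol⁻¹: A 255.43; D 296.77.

n(A) = 15700 / 255.43 = 61.46 mol
n(D) = (3/4) × 61.46 = 46.10 mol
mass = 46.10 × 296.77 = 13680 g

13700 g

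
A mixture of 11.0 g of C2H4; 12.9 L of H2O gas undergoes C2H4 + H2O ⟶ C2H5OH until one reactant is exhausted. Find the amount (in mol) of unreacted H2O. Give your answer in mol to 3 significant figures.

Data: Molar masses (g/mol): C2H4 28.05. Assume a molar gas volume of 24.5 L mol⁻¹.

n(C2H4) = 11.00 / 28.05 = 0.3922 mol
n(H2O) = 12.90 / 24.5 = 0.5265 mol
n/ν → C2H4: 0.3922, H2O: 0.5265; C2H4 is limiting.
H2O consumed = (1/1) × 0.3922 = 0.3922 mol
H2O remaining = 0.5265 − 0.3922 = 0.1343 mol

0.134 mol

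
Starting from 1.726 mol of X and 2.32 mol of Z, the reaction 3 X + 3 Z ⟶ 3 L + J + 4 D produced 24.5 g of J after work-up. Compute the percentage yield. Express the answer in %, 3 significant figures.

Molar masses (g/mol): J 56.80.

75.0 %

n(X) = 1.726 mol
n(Z) = 2.320 mol
n/ν for X = 1.726/3 = 0.5753
n/ν for Z = 2.320/3 = 0.7733
Smallest n/ν is X → limiting reagent.
theoretical n(J) = (1/3) × 1.726 = 0.5753 mol → 32.68 g
% yield = 24.5 / 32.68 × 100 = 74.97 %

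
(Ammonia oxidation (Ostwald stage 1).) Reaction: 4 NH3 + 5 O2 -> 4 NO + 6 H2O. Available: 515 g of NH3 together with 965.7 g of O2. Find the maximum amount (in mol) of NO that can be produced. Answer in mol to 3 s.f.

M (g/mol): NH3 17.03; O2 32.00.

24.1 mol

n(NH3) = 515.0 / 17.03 = 30.24 mol
n(O2) = 965.7 / 32.00 = 30.18 mol
n/ν → NH3: 7.560, O2: 6.036; O2 is limiting.
n(NO) = (4/5) × 30.18 = 24.14 mol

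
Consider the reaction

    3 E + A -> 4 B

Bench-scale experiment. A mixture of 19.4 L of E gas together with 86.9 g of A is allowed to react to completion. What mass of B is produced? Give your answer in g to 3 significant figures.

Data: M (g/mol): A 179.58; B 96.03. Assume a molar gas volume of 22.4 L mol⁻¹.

n(E) = 19.40 / 22.4 = 0.8661 mol
n(A) = 86.90 / 179.58 = 0.4839 mol
n/ν for E = 0.8661/3 = 0.2887
n/ν for A = 0.4839/1 = 0.4839
Smallest n/ν is E → limiting reagent.
n(B) = (4/3) × 0.8661 = 1.155 mol
mass = 1.155 × 96.03 = 110.9 g

111 g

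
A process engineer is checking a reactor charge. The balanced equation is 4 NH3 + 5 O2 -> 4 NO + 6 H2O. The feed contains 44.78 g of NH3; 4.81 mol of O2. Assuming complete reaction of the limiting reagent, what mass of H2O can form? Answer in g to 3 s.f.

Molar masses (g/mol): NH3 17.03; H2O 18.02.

71.1 g

n(NH3) = 44.78 / 17.03 = 2.629 mol
n(O2) = 4.810 mol
n/ν for NH3 = 2.629/4 = 0.6573
n/ν for O2 = 4.810/5 = 0.9620
Smallest n/ν is NH3 → limiting reagent.
n(H2O) = (6/4) × 2.629 = 3.944 mol
mass = 3.944 × 18.02 = 71.07 g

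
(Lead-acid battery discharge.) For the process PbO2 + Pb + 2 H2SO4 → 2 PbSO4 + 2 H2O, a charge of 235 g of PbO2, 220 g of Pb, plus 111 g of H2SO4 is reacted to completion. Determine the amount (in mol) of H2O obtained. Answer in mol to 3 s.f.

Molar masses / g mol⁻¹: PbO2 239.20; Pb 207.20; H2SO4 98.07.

1.13 mol

n(PbO2) = 235.0 / 239.20 = 0.9824 mol
n(Pb) = 220.0 / 207.20 = 1.062 mol
n(H2SO4) = 111.0 / 98.07 = 1.132 mol
n/ν → PbO2: 0.9824, Pb: 1.062, H2SO4: 0.5660; H2SO4 is limiting.
n(H2O) = (2/2) × 1.132 = 1.132 mol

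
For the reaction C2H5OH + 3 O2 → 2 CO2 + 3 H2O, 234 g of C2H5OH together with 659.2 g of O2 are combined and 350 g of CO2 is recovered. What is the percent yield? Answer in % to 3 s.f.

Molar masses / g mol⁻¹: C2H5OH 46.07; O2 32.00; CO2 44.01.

78.3 %

n(C2H5OH) = 234.0 / 46.07 = 5.079 mol
n(O2) = 659.2 / 32.00 = 20.60 mol
n/ν → C2H5OH: 5.079, O2: 6.867; C2H5OH is limiting.
theoretical n(CO2) = (2/1) × 5.079 = 10.16 mol → 447.1 g
% yield = 350 / 447.1 × 100 = 78.28 %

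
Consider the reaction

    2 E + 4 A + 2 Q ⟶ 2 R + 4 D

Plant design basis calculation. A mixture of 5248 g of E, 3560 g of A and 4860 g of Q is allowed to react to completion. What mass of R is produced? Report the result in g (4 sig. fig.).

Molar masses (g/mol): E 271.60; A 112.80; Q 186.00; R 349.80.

n(E) = 5248 / 271.60 = 19.32 mol
n(A) = 3560 / 112.80 = 31.56 mol
n(Q) = 4860 / 186.00 = 26.13 mol
n/ν for E = 19.32/2 = 9.660
n/ν for A = 31.56/4 = 7.890
n/ν for Q = 26.13/2 = 13.07
Smallest n/ν is A → limiting reagent.
n(R) = (2/4) × 31.56 = 15.78 mol
mass = 15.78 × 349.80 = 5520 g

5520 g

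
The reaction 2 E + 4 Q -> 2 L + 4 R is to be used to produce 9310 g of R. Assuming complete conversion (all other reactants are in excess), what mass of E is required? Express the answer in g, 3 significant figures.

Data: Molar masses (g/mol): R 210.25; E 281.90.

n(R) = 9310 / 210.25 = 44.28 mol
n(E) = (2/4) × 44.28 = 22.14 mol
mass = 22.14 × 281.90 = 6241 g

6240 g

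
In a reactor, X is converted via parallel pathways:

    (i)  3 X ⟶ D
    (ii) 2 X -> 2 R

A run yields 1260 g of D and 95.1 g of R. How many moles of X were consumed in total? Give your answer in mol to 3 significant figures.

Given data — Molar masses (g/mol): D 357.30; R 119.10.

n(D) = 1260 / 357.30 = 3.526 mol
n(R) = 95.1 / 119.10 = 0.7985 mol
n(X) via (i) = (3/1)×3.526 = 10.58 mol
n(X) via (ii) = (2/2)×0.7985 = 0.7985 mol
total n(X) = 10.58 + 0.7985 = 11.38 mol

11.4 mol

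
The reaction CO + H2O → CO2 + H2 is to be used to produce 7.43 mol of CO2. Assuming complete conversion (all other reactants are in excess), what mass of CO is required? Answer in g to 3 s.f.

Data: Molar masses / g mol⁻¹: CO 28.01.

n(CO2) = 7.430 mol
n(CO) = (1/1) × 7.430 = 7.430 mol
mass = 7.430 × 28.01 = 208.1 g

208 g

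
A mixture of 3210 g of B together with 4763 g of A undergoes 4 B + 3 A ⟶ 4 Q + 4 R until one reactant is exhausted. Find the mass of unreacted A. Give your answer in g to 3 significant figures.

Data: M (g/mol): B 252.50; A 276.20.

n(B) = 3210 / 252.50 = 12.71 mol
n(A) = 4763 / 276.20 = 17.24 mol
n/ν for B = 12.71/4 = 3.178
n/ν for A = 17.24/3 = 5.747
Smallest n/ν is B → limiting reagent.
A consumed = (3/4) × 12.71 = 9.533 mol
A remaining = 17.24 − 9.533 = 7.707 mol
mass = 7.707 × 276.20 = 2129 g

2130 g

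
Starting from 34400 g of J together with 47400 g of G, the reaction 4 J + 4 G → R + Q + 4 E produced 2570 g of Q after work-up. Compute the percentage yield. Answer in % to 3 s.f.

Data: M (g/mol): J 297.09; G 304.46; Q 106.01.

83.7 %

n(J) = 34400 / 297.09 = 115.8 mol
n(G) = 47400 / 304.46 = 155.7 mol
n/ν for J = 115.8/4 = 28.95
n/ν for G = 155.7/4 = 38.93
Smallest n/ν is J → limiting reagent.
theoretical n(Q) = (1/4) × 115.8 = 28.95 mol → 3069 g
% yield = 2570 / 3069 × 100 = 83.74 %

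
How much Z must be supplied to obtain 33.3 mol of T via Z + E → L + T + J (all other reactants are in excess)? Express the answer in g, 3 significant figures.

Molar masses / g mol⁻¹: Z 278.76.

n(T) = 33.30 mol
n(Z) = (1/1) × 33.30 = 33.30 mol
mass = 33.30 × 278.76 = 9283 g

9280 g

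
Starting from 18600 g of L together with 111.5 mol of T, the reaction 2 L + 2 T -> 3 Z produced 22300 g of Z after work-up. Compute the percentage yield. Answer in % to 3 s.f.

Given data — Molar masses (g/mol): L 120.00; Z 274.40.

48.6 %

n(L) = 18600 / 120.00 = 155.0 mol
n(T) = 111.5 mol
n/ν → L: 77.50, T: 55.75; T is limiting.
theoretical n(Z) = (3/2) × 111.5 = 167.3 mol → 45910 g
% yield = 22300 / 45910 × 100 = 48.57 %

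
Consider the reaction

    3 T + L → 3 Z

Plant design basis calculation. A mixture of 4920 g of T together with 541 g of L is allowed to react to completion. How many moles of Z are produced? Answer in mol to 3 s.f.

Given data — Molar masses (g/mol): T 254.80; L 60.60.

19.3 mol

n(T) = 4920 / 254.80 = 19.31 mol
n(L) = 541.0 / 60.60 = 8.927 mol
n/ν → T: 6.437, L: 8.927; T is limiting.
n(Z) = (3/3) × 19.31 = 19.31 mol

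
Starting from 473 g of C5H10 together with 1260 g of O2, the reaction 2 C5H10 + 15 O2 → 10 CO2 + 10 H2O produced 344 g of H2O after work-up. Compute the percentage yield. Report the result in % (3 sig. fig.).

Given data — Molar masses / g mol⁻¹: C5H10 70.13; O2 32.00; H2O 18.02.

72.7 %

n(C5H10) = 473.0 / 70.13 = 6.745 mol
n(O2) = 1260 / 32.00 = 39.38 mol
n/ν for C5H10 = 6.745/2 = 3.373
n/ν for O2 = 39.38/15 = 2.625
Smallest n/ν is O2 → limiting reagent.
theoretical n(H2O) = (10/15) × 39.38 = 26.25 mol → 473.0 g
% yield = 344 / 473.0 × 100 = 72.73 %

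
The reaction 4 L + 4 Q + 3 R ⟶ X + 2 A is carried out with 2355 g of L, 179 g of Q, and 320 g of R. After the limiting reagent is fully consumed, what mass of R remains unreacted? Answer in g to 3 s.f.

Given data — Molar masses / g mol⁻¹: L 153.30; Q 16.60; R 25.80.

111 g

n(L) = 2355 / 153.30 = 15.36 mol
n(Q) = 179.0 / 16.60 = 10.78 mol
n(R) = 320.0 / 25.80 = 12.40 mol
n/ν → L: 3.840, Q: 2.695, R: 4.133; Q is limiting.
R consumed = (3/4) × 10.78 = 8.085 mol
R remaining = 12.40 − 8.085 = 4.315 mol
mass = 4.315 × 25.80 = 111.3 g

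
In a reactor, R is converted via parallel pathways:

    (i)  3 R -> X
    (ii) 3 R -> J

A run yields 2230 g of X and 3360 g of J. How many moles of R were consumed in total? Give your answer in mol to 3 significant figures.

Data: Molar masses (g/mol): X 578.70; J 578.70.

29.0 mol

n(X) = 2230 / 578.70 = 3.853 mol
n(J) = 3360 / 578.70 = 5.806 mol
n(R) via (i) = (3/1)×3.853 = 11.56 mol
n(R) via (ii) = (3/1)×5.806 = 17.42 mol
total n(R) = 11.56 + 17.42 = 28.98 mol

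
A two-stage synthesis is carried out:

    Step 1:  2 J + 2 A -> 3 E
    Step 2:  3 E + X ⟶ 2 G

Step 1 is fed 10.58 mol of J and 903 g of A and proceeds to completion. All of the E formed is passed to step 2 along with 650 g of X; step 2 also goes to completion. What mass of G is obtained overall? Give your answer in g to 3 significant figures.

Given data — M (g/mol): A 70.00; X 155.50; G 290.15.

Step 1:
n(J) = 10.58 mol
n(A) = 903.0 / 70.00 = 12.90 mol
n/ν for J = 10.58/2 = 5.290
n/ν for A = 12.90/2 = 6.450
Smallest n/ν is J → limiting reagent.
n(E) produced = (3/2) × 10.58 = 15.87 mol
Step 2:
n(E) available = 15.87 mol
n(X) = 650.0 / 155.50 = 4.180 mol
n/ν for E = 15.87/3 = 5.290
n/ν for X = 4.180/1 = 4.180
Smallest n/ν is X → limiting reagent.
n(G) = (2/1) × 4.180 = 8.360 mol
mass = 8.360 × 290.15 = 2426 g

2430 g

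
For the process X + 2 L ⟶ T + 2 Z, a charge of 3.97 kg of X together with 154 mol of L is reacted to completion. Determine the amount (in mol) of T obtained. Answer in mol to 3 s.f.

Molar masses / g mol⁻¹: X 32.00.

77.0 mol

n(X) = 3.970×1000 / 32.00 = 124.1 mol
n(L) = 154.0 mol
n/ν for X = 124.1/1 = 124.1
n/ν for L = 154.0/2 = 77.00
Smallest n/ν is L → limiting reagent.
n(T) = (1/2) × 154.0 = 77.00 mol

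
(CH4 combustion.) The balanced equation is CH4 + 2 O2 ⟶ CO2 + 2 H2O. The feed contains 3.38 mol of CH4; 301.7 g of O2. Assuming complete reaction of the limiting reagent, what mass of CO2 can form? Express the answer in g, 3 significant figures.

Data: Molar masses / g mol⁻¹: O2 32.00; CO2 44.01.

149 g

n(CH4) = 3.380 mol
n(O2) = 301.7 / 32.00 = 9.428 mol
n/ν for CH4 = 3.380/1 = 3.380
n/ν for O2 = 9.428/2 = 4.714
Smallest n/ν is CH4 → limiting reagent.
n(CO2) = (1/1) × 3.380 = 3.380 mol
mass = 3.380 × 44.01 = 148.8 g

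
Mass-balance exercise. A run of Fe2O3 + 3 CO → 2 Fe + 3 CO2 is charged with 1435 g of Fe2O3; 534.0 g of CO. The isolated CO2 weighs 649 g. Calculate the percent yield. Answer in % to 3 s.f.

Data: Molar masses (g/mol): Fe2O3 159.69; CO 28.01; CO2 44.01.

n(Fe2O3) = 1435 / 159.69 = 8.986 mol
n(CO) = 534.0 / 28.01 = 19.06 mol
n/ν for Fe2O3 = 8.986/1 = 8.986
n/ν for CO = 19.06/3 = 6.353
Smallest n/ν is CO → limiting reagent.
theoretical n(CO2) = (3/3) × 19.06 = 19.06 mol → 838.8 g
% yield = 649 / 838.8 × 100 = 77.37 %

77.4 %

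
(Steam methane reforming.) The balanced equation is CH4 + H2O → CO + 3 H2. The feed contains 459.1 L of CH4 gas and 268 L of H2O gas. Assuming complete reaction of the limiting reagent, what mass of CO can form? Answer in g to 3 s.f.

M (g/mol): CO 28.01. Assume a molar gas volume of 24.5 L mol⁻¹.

306 g

n(CH4) = 459.1 / 24.5 = 18.74 mol
n(H2O) = 268.0 / 24.5 = 10.94 mol
n/ν → CH4: 18.74, H2O: 10.94; H2O is limiting.
n(CO) = (1/1) × 10.94 = 10.94 mol
mass = 10.94 × 28.01 = 306.4 g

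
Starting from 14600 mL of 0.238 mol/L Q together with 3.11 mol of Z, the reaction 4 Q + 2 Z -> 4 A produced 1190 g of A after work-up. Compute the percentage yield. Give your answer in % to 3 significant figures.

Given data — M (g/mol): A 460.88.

74.3 %

n(Q) = 0.238 × 14600/1000 = 3.475 mol
n(Z) = 3.110 mol
n/ν → Q: 0.8688, Z: 1.555; Q is limiting.
theoretical n(A) = (4/4) × 3.475 = 3.475 mol → 1602 g
% yield = 1190 / 1602 × 100 = 74.28 %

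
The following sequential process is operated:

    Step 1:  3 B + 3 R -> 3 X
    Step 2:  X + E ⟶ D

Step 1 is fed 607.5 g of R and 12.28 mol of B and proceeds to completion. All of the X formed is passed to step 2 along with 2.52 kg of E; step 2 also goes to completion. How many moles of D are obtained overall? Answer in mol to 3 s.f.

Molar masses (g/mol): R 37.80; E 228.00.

11.1 mol

Step 1:
n(R) = 607.5 / 37.80 = 16.07 mol
n(B) = 12.28 mol
n/ν → R: 5.357, B: 4.093; B is limiting.
n(X) produced = (3/3) × 12.28 = 12.28 mol
Step 2:
n(X) available = 12.28 mol
n(E) = 2.520×1000 / 228.00 = 11.05 mol
n/ν → X: 12.28, E: 11.05; E is limiting.
n(D) = (1/1) × 11.05 = 11.05 mol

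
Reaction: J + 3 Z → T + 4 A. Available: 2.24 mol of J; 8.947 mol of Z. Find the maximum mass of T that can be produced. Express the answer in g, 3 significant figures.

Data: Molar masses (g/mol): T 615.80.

n(J) = 2.240 mol
n(Z) = 8.947 mol
n/ν for J = 2.240/1 = 2.240
n/ν for Z = 8.947/3 = 2.982
Smallest n/ν is J → limiting reagent.
n(T) = (1/1) × 2.240 = 2.240 mol
mass = 2.240 × 615.80 = 1379 g

1380 g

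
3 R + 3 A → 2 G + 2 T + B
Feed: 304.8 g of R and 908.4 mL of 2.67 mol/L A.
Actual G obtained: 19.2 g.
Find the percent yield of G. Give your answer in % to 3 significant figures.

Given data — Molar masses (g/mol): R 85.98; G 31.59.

37.6 %

n(R) = 304.8 / 85.98 = 3.545 mol
n(A) = 2.67 × 908.4/1000 = 2.425 mol
n/ν for R = 3.545/3 = 1.182
n/ν for A = 2.425/3 = 0.8083
Smallest n/ν is A → limiting reagent.
theoretical n(G) = (2/3) × 2.425 = 1.617 mol → 51.08 g
% yield = 19.2 / 51.08 × 100 = 37.59 %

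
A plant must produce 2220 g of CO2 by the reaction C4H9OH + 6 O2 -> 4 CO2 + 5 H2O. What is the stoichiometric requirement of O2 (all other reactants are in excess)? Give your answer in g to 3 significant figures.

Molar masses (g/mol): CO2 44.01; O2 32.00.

2420 g

n(CO2) = 2220 / 44.01 = 50.44 mol
n(O2) = (6/4) × 50.44 = 75.66 mol
mass = 75.66 × 32.00 = 2421 g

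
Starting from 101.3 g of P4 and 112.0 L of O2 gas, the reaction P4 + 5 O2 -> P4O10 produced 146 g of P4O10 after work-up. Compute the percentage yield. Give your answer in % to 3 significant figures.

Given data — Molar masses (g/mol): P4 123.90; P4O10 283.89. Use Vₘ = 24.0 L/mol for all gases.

n(P4) = 101.3 / 123.90 = 0.8176 mol
n(O2) = 112.0 / 24.0 = 4.667 mol
n/ν → P4: 0.8176, O2: 0.9334; P4 is limiting.
theoretical n(P4O10) = (1/1) × 0.8176 = 0.8176 mol → 232.1 g
% yield = 146 / 232.1 × 100 = 62.90 %

62.9 %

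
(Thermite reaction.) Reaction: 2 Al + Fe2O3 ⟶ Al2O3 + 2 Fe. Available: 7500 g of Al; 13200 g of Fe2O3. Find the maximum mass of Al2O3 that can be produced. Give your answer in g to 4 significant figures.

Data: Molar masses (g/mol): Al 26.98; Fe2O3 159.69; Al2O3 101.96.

8428 g

n(Al) = 7500 / 26.98 = 278.0 mol
n(Fe2O3) = 13200 / 159.69 = 82.66 mol
n/ν → Al: 139.0, Fe2O3: 82.66; Fe2O3 is limiting.
n(Al2O3) = (1/1) × 82.66 = 82.66 mol
mass = 82.66 × 101.96 = 8428 g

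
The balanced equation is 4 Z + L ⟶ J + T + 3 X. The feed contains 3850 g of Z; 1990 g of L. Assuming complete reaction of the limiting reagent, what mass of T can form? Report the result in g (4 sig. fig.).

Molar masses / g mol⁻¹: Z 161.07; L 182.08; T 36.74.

219.5 g

n(Z) = 3850 / 161.07 = 23.90 mol
n(L) = 1990 / 182.08 = 10.93 mol
n/ν for Z = 23.90/4 = 5.975
n/ν for L = 10.93/1 = 10.93
Smallest n/ν is Z → limiting reagent.
n(T) = (1/4) × 23.90 = 5.975 mol
mass = 5.975 × 36.74 = 219.5 g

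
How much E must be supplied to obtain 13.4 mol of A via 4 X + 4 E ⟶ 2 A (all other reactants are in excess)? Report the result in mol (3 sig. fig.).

n(A) = 13.40 mol
n(E) = (4/2) × 13.40 = 26.80 mol

26.8 mol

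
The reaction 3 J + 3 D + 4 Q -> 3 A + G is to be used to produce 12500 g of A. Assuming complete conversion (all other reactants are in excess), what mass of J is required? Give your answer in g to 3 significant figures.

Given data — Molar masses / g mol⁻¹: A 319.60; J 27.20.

1060 g

n(A) = 12500 / 319.60 = 39.11 mol
n(J) = (3/3) × 39.11 = 39.11 mol
mass = 39.11 × 27.20 = 1064 g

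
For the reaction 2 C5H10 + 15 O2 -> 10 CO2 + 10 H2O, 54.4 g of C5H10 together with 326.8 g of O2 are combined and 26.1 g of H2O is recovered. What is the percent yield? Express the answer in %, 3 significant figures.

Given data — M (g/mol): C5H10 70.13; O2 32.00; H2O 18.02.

n(C5H10) = 54.40 / 70.13 = 0.7757 mol
n(O2) = 326.8 / 32.00 = 10.21 mol
n/ν → C5H10: 0.3879, O2: 0.6807; C5H10 is limiting.
theoretical n(H2O) = (10/2) × 0.7757 = 3.879 mol → 69.90 g
% yield = 26.1 / 69.90 × 100 = 37.34 %

37.3 %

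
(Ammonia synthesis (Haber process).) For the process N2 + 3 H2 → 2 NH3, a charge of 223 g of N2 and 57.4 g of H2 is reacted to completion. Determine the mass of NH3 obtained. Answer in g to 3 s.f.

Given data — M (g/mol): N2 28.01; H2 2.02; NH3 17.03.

n(N2) = 223.0 / 28.01 = 7.961 mol
n(H2) = 57.40 / 2.02 = 28.42 mol
n/ν → N2: 7.961, H2: 9.473; N2 is limiting.
n(NH3) = (2/1) × 7.961 = 15.92 mol
mass = 15.92 × 17.03 = 271.1 g

271 g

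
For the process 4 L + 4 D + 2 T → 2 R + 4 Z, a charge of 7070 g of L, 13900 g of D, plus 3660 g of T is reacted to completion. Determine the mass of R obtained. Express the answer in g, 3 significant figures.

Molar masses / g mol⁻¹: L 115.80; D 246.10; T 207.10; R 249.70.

n(L) = 7070 / 115.80 = 61.05 mol
n(D) = 13900 / 246.10 = 56.48 mol
n(T) = 3660 / 207.10 = 17.67 mol
n/ν for L = 61.05/4 = 15.26
n/ν for D = 56.48/4 = 14.12
n/ν for T = 17.67/2 = 8.835
Smallest n/ν is T → limiting reagent.
n(R) = (2/2) × 17.67 = 17.67 mol
mass = 17.67 × 249.70 = 4412 g

4410 g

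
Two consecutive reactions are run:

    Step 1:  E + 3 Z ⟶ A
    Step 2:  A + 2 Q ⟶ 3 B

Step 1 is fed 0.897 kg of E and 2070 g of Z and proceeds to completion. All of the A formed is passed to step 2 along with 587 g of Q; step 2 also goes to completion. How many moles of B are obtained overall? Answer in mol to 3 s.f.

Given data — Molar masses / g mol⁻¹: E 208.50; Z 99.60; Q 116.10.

Step 1:
n(E) = 0.8970×1000 / 208.50 = 4.302 mol
n(Z) = 2070 / 99.60 = 20.78 mol
n/ν for E = 4.302/1 = 4.302
n/ν for Z = 20.78/3 = 6.927
Smallest n/ν is E → limiting reagent.
n(A) produced = (1/1) × 4.302 = 4.302 mol
Step 2:
n(A) available = 4.302 mol
n(Q) = 587.0 / 116.10 = 5.056 mol
n/ν for A = 4.302/1 = 4.302
n/ν for Q = 5.056/2 = 2.528
Smallest n/ν is Q → limiting reagent.
n(B) = (3/2) × 5.056 = 7.584 mol

7.58 mol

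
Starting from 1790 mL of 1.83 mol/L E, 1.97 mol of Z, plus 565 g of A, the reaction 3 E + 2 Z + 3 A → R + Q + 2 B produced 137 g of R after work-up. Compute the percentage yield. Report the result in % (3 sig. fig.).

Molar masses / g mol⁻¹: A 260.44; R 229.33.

n(E) = 1.83 × 1790/1000 = 3.276 mol
n(Z) = 1.970 mol
n(A) = 565.0 / 260.44 = 2.169 mol
n/ν for E = 3.276/3 = 1.092
n/ν for Z = 1.970/2 = 0.9850
n/ν for A = 2.169/3 = 0.7230
Smallest n/ν is A → limiting reagent.
theoretical n(R) = (1/3) × 2.169 = 0.7230 mol → 165.8 g
% yield = 137 / 165.8 × 100 = 82.63 %

82.6 %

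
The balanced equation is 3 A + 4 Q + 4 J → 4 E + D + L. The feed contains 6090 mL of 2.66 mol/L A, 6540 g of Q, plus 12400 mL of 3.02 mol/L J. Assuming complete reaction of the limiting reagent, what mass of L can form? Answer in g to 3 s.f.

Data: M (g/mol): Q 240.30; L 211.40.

1140 g

n(A) = 2.66 × 6090/1000 = 16.20 mol
n(Q) = 6540 / 240.30 = 27.22 mol
n(J) = 3.02 × 12400/1000 = 37.45 mol
n/ν → A: 5.400, Q: 6.805, J: 9.363; A is limiting.
n(L) = (1/3) × 16.20 = 5.400 mol
mass = 5.400 × 211.40 = 1142 g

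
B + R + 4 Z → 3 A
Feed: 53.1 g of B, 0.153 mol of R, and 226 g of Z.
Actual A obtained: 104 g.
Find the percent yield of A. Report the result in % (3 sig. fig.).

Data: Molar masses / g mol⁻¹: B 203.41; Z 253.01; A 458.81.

n(B) = 53.10 / 203.41 = 0.2610 mol
n(R) = 0.1530 mol
n(Z) = 226.0 / 253.01 = 0.8932 mol
n/ν → B: 0.2610, R: 0.1530, Z: 0.2233; R is limiting.
theoretical n(A) = (3/1) × 0.1530 = 0.4590 mol → 210.6 g
% yield = 104 / 210.6 × 100 = 49.38 %

49.4 %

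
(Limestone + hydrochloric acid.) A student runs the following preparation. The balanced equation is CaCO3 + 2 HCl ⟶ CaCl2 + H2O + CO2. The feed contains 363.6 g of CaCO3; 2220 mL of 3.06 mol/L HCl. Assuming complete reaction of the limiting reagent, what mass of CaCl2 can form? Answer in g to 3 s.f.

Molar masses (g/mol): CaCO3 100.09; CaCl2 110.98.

377 g

n(CaCO3) = 363.6 / 100.09 = 3.633 mol
n(HCl) = 3.06 × 2220/1000 = 6.793 mol
n/ν for CaCO3 = 3.633/1 = 3.633
n/ν for HCl = 6.793/2 = 3.397
Smallest n/ν is HCl → limiting reagent.
n(CaCl2) = (1/2) × 6.793 = 3.397 mol
mass = 3.397 × 110.98 = 377.0 g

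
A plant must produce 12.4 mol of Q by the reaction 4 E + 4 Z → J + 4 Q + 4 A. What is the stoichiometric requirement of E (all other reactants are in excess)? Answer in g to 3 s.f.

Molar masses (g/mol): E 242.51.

3010 g

n(Q) = 12.40 mol
n(E) = (4/4) × 12.40 = 12.40 mol
mass = 12.40 × 242.51 = 3007 g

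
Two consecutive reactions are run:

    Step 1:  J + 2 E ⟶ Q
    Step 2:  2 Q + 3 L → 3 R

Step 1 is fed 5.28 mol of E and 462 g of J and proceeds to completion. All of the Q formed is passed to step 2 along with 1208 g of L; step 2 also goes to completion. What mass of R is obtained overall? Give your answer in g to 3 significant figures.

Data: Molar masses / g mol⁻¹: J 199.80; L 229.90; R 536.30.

1860 g

Step 1:
n(E) = 5.280 mol
n(J) = 462.0 / 199.80 = 2.312 mol
n/ν → E: 2.640, J: 2.312; J is limiting.
n(Q) produced = (1/1) × 2.312 = 2.312 mol
Step 2:
n(Q) available = 2.312 mol
n(L) = 1208 / 229.90 = 5.254 mol
n/ν → Q: 1.156, L: 1.751; Q is limiting.
n(R) = (3/2) × 2.312 = 3.468 mol
mass = 3.468 × 536.30 = 1860 g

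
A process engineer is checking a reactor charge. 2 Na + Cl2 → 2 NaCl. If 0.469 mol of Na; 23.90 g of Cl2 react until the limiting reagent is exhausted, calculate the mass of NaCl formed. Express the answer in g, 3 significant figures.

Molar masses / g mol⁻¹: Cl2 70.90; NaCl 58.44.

27.4 g

n(Na) = 0.4690 mol
n(Cl2) = 23.90 / 70.90 = 0.3371 mol
n/ν → Na: 0.2345, Cl2: 0.3371; Na is limiting.
n(NaCl) = (2/2) × 0.4690 = 0.4690 mol
mass = 0.4690 × 58.44 = 27.41 g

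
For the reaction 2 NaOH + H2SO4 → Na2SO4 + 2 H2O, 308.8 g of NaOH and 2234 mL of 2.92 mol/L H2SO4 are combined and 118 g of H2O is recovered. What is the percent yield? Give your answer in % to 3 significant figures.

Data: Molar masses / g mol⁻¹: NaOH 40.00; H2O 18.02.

84.8 %

n(NaOH) = 308.8 / 40.00 = 7.720 mol
n(H2SO4) = 2.92 × 2234/1000 = 6.523 mol
n/ν for NaOH = 7.720/2 = 3.860
n/ν for H2SO4 = 6.523/1 = 6.523
Smallest n/ν is NaOH → limiting reagent.
theoretical n(H2O) = (2/2) × 7.720 = 7.720 mol → 139.1 g
% yield = 118 / 139.1 × 100 = 84.83 %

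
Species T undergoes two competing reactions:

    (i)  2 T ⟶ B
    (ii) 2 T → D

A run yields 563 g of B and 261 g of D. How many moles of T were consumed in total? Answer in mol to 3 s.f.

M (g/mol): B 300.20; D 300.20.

5.49 mol

n(B) = 563 / 300.20 = 1.875 mol
n(D) = 261 / 300.20 = 0.8694 mol
n(T) via (i) = (2/1)×1.875 = 3.750 mol
n(T) via (ii) = (2/1)×0.8694 = 1.739 mol
total n(T) = 3.750 + 1.739 = 5.489 mol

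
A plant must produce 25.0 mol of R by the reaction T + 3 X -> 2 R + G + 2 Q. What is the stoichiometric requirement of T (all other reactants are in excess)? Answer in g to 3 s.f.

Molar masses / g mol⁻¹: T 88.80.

1110 g

n(R) = 25.00 mol
n(T) = (1/2) × 25.00 = 12.50 mol
mass = 12.50 × 88.80 = 1110 g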